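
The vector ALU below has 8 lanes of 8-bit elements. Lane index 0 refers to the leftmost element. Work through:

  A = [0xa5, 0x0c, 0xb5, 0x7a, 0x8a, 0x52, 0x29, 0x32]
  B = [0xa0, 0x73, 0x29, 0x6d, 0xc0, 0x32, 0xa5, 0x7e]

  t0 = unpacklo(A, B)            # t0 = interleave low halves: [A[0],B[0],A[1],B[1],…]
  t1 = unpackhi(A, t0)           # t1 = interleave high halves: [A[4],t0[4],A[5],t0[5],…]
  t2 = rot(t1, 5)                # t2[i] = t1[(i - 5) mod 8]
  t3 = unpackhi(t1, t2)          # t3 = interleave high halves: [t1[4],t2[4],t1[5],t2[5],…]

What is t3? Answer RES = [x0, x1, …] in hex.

  t0: a5 a0 0c 73 b5 29 7a 6d
  t1: 8a b5 52 29 29 7a 32 6d
  t2: 29 29 7a 32 6d 8a b5 52
  t3: 29 6d 7a 8a 32 b5 6d 52

RES = [0x29, 0x6d, 0x7a, 0x8a, 0x32, 0xb5, 0x6d, 0x52]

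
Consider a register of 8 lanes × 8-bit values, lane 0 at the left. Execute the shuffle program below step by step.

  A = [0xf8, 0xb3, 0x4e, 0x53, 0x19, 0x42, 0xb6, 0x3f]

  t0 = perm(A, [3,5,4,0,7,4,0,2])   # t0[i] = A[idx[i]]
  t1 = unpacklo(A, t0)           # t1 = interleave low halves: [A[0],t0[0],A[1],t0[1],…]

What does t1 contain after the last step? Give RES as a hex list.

RES = [ 0xf8  0x53  0xb3  0x42  0x4e  0x19  0x53  0xf8 ]

t0 = [0x53, 0x42, 0x19, 0xf8, 0x3f, 0x19, 0xf8, 0x4e]
t1 = [0xf8, 0x53, 0xb3, 0x42, 0x4e, 0x19, 0x53, 0xf8]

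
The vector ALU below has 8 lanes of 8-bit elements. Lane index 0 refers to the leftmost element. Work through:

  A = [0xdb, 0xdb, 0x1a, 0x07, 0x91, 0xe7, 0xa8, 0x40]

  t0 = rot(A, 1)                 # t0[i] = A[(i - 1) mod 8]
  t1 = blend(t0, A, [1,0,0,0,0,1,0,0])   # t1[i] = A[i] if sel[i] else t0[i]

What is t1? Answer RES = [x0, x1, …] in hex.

  t0: 40 db db 1a 07 91 e7 a8
  t1: db db db 1a 07 e7 e7 a8

RES = [0xdb, 0xdb, 0xdb, 0x1a, 0x07, 0xe7, 0xe7, 0xa8]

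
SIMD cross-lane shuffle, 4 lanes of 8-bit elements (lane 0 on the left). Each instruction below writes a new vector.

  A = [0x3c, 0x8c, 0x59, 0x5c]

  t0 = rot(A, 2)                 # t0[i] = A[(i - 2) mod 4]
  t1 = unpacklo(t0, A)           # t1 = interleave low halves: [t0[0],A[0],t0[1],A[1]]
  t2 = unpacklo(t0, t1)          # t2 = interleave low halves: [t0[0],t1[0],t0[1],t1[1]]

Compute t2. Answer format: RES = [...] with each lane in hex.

t0 = [0x59, 0x5c, 0x3c, 0x8c]
t1 = [0x59, 0x3c, 0x5c, 0x8c]
t2 = [0x59, 0x59, 0x5c, 0x3c]

RES = [ 0x59  0x59  0x5c  0x3c ]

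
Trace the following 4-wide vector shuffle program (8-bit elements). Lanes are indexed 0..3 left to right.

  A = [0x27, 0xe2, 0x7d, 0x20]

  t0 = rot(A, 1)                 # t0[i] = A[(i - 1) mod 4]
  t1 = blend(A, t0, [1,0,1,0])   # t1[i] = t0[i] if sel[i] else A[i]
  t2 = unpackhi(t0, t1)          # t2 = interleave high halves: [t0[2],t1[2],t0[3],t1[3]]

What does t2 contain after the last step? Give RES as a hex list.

→ t0 |20|27|e2|7d|
→ t1 |20|e2|e2|20|
→ t2 |e2|e2|7d|20|

RES = [ 0xe2  0xe2  0x7d  0x20 ]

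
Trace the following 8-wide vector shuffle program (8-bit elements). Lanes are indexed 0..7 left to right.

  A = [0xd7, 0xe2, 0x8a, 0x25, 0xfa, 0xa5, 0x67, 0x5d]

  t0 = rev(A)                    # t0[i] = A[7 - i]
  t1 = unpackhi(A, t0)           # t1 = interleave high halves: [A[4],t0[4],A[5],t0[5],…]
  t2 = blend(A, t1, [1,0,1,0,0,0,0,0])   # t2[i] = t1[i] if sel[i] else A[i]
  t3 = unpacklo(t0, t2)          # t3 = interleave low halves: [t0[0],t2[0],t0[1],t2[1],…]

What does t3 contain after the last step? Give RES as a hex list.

  t0: 5d 67 a5 fa 25 8a e2 d7
  t1: fa 25 a5 8a 67 e2 5d d7
  t2: fa e2 a5 25 fa a5 67 5d
  t3: 5d fa 67 e2 a5 a5 fa 25

RES = [ 0x5d  0xfa  0x67  0xe2  0xa5  0xa5  0xfa  0x25 ]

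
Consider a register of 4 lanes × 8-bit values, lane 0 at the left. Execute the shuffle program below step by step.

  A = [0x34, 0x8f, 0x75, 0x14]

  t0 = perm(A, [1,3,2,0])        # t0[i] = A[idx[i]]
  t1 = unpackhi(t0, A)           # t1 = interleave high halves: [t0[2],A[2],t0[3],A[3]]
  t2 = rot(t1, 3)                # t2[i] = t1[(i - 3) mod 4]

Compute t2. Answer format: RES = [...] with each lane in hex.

  t0: 8f 14 75 34
  t1: 75 75 34 14
  t2: 75 34 14 75

RES = [0x75, 0x34, 0x14, 0x75]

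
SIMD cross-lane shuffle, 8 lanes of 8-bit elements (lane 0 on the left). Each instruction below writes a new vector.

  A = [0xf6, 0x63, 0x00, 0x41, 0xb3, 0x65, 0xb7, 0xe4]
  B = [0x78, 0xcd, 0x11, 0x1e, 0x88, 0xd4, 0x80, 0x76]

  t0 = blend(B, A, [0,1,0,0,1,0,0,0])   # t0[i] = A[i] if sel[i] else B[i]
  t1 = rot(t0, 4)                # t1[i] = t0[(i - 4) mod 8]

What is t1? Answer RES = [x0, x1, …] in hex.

RES = [0xb3, 0xd4, 0x80, 0x76, 0x78, 0x63, 0x11, 0x1e]

  t0: 78 63 11 1e b3 d4 80 76
  t1: b3 d4 80 76 78 63 11 1e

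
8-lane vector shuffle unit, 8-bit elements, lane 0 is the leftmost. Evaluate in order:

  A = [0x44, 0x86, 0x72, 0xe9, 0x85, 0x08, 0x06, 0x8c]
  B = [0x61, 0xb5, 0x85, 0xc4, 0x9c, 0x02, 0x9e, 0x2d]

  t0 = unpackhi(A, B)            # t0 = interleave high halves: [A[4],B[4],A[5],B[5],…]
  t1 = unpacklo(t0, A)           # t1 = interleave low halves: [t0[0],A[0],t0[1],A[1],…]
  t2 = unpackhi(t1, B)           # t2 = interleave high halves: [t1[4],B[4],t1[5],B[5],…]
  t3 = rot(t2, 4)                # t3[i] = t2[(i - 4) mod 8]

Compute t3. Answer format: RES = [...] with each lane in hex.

→ t0 |85|9c|08|02|06|9e|8c|2d|
→ t1 |85|44|9c|86|08|72|02|e9|
→ t2 |08|9c|72|02|02|9e|e9|2d|
→ t3 |02|9e|e9|2d|08|9c|72|02|

RES = [ 0x02  0x9e  0xe9  0x2d  0x08  0x9c  0x72  0x02 ]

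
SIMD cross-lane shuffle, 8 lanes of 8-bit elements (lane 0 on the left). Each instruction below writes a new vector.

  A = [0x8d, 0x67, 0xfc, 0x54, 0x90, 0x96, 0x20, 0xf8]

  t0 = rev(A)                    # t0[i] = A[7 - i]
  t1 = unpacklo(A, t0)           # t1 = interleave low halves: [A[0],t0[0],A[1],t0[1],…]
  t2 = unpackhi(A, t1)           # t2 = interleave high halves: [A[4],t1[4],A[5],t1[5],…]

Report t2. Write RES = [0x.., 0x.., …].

RES = [ 0x90  0xfc  0x96  0x96  0x20  0x54  0xf8  0x90 ]

→ t0 |f8|20|96|90|54|fc|67|8d|
→ t1 |8d|f8|67|20|fc|96|54|90|
→ t2 |90|fc|96|96|20|54|f8|90|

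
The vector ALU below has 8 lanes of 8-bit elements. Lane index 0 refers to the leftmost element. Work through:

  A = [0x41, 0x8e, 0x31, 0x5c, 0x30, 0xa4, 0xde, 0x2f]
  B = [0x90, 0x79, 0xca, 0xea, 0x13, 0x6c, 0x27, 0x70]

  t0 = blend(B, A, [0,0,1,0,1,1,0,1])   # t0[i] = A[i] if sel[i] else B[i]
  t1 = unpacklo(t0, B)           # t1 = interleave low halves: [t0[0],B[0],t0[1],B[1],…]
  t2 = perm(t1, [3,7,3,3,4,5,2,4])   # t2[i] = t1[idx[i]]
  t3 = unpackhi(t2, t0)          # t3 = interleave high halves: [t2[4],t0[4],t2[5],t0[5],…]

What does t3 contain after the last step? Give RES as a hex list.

  t0: 90 79 31 ea 30 a4 27 2f
  t1: 90 90 79 79 31 ca ea ea
  t2: 79 ea 79 79 31 ca 79 31
  t3: 31 30 ca a4 79 27 31 2f

RES = [0x31, 0x30, 0xca, 0xa4, 0x79, 0x27, 0x31, 0x2f]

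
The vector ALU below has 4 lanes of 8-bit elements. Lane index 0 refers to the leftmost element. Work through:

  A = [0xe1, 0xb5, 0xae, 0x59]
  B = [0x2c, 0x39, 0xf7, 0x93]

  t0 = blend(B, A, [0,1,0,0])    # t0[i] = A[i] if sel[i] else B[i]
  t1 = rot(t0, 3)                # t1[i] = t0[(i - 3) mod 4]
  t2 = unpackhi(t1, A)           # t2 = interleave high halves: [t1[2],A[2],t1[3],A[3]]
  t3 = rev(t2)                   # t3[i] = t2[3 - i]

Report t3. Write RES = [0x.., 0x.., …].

→ t0 |2c|b5|f7|93|
→ t1 |b5|f7|93|2c|
→ t2 |93|ae|2c|59|
→ t3 |59|2c|ae|93|

RES = [ 0x59  0x2c  0xae  0x93 ]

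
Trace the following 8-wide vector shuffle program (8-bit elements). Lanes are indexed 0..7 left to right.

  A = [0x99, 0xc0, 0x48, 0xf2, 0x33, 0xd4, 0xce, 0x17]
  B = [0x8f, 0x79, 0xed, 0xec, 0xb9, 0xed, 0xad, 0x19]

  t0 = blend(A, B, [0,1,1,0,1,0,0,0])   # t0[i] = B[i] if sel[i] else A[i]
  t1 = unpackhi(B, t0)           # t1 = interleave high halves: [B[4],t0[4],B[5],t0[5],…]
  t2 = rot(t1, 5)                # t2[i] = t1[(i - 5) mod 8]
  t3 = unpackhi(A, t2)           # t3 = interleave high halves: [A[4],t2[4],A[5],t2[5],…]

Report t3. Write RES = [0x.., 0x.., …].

  t0: 99 79 ed f2 b9 d4 ce 17
  t1: b9 b9 ed d4 ad ce 19 17
  t2: d4 ad ce 19 17 b9 b9 ed
  t3: 33 17 d4 b9 ce b9 17 ed

RES = [ 0x33  0x17  0xd4  0xb9  0xce  0xb9  0x17  0xed ]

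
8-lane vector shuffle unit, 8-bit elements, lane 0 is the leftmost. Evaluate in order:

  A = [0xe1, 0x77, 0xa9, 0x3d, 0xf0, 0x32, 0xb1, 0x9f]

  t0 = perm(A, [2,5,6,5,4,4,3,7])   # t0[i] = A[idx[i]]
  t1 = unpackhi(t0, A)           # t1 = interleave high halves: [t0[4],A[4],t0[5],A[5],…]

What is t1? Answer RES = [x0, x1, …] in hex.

t0 = [0xa9, 0x32, 0xb1, 0x32, 0xf0, 0xf0, 0x3d, 0x9f]
t1 = [0xf0, 0xf0, 0xf0, 0x32, 0x3d, 0xb1, 0x9f, 0x9f]

RES = [ 0xf0  0xf0  0xf0  0x32  0x3d  0xb1  0x9f  0x9f ]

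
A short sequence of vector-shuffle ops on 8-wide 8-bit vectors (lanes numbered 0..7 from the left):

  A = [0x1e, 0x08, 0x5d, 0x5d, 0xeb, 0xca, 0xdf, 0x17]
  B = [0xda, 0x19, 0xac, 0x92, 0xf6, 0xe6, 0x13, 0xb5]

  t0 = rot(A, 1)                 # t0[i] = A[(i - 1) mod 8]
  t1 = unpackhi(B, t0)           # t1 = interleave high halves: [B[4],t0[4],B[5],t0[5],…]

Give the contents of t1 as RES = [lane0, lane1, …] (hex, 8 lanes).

RES = [ 0xf6  0x5d  0xe6  0xeb  0x13  0xca  0xb5  0xdf ]

  t0: 17 1e 08 5d 5d eb ca df
  t1: f6 5d e6 eb 13 ca b5 df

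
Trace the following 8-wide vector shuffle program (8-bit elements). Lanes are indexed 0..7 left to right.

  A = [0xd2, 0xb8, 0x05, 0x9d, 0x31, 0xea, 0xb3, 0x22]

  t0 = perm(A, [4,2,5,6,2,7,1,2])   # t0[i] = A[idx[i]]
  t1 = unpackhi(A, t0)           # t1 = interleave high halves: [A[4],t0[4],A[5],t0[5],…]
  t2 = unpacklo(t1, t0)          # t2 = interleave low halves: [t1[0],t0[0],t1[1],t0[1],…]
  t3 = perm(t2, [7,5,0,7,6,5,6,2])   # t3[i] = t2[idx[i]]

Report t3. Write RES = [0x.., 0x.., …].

RES = [ 0xb3  0xea  0x31  0xb3  0x22  0xea  0x22  0x05 ]

→ t0 |31|05|ea|b3|05|22|b8|05|
→ t1 |31|05|ea|22|b3|b8|22|05|
→ t2 |31|31|05|05|ea|ea|22|b3|
→ t3 |b3|ea|31|b3|22|ea|22|05|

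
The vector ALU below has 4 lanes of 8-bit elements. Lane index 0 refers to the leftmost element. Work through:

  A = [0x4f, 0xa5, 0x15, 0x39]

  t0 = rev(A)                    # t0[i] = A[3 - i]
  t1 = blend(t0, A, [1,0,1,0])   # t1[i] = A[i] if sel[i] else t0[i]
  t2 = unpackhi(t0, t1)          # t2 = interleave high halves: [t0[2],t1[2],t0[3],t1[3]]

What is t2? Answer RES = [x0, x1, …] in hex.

RES = [ 0xa5  0x15  0x4f  0x4f ]

t0 = [0x39, 0x15, 0xa5, 0x4f]
t1 = [0x4f, 0x15, 0x15, 0x4f]
t2 = [0xa5, 0x15, 0x4f, 0x4f]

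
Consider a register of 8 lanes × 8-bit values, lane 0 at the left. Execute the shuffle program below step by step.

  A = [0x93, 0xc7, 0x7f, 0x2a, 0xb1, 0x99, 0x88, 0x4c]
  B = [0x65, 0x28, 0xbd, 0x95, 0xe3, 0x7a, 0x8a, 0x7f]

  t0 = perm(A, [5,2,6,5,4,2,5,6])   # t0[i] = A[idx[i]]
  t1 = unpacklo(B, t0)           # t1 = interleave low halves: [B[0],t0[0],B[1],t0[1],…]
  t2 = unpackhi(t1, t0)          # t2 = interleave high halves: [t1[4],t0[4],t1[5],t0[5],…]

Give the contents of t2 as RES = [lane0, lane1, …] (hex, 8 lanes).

t0 = [0x99, 0x7f, 0x88, 0x99, 0xb1, 0x7f, 0x99, 0x88]
t1 = [0x65, 0x99, 0x28, 0x7f, 0xbd, 0x88, 0x95, 0x99]
t2 = [0xbd, 0xb1, 0x88, 0x7f, 0x95, 0x99, 0x99, 0x88]

RES = [ 0xbd  0xb1  0x88  0x7f  0x95  0x99  0x99  0x88 ]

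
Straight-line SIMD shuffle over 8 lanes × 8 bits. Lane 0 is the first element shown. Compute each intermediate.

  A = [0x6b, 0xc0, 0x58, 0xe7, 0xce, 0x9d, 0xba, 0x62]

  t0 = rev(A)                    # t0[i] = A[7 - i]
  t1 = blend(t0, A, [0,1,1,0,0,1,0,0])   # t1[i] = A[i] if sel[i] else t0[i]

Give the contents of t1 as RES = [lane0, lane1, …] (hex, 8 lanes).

  t0: 62 ba 9d ce e7 58 c0 6b
  t1: 62 c0 58 ce e7 9d c0 6b

RES = [0x62, 0xc0, 0x58, 0xce, 0xe7, 0x9d, 0xc0, 0x6b]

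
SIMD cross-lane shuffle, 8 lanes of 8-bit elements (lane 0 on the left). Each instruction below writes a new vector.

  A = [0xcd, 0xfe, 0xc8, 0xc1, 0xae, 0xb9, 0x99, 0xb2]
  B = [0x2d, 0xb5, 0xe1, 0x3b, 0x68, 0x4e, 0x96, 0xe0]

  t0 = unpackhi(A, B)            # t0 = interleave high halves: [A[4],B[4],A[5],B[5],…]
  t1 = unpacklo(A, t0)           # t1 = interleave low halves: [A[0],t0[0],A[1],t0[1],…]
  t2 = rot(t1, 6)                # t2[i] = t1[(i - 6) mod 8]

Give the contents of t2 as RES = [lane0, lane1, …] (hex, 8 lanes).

RES = [ 0xfe  0x68  0xc8  0xb9  0xc1  0x4e  0xcd  0xae ]

  t0: ae 68 b9 4e 99 96 b2 e0
  t1: cd ae fe 68 c8 b9 c1 4e
  t2: fe 68 c8 b9 c1 4e cd ae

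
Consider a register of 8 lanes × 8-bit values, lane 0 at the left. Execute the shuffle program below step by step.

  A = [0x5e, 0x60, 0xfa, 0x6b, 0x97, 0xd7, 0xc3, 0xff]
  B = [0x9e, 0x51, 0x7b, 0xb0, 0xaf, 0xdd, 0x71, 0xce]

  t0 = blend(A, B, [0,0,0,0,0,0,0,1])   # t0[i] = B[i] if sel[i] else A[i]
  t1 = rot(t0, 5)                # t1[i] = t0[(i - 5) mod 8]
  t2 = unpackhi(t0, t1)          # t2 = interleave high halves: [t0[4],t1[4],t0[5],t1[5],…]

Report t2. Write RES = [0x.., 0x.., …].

RES = [ 0x97  0xce  0xd7  0x5e  0xc3  0x60  0xce  0xfa ]

t0 = [0x5e, 0x60, 0xfa, 0x6b, 0x97, 0xd7, 0xc3, 0xce]
t1 = [0x6b, 0x97, 0xd7, 0xc3, 0xce, 0x5e, 0x60, 0xfa]
t2 = [0x97, 0xce, 0xd7, 0x5e, 0xc3, 0x60, 0xce, 0xfa]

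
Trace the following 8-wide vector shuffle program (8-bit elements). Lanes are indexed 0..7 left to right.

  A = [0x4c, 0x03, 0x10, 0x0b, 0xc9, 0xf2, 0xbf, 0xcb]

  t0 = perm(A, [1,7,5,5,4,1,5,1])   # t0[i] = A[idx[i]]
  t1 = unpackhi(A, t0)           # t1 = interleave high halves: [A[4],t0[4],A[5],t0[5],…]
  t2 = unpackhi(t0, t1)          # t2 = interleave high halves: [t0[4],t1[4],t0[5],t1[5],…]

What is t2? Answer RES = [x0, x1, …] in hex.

RES = [0xc9, 0xbf, 0x03, 0xf2, 0xf2, 0xcb, 0x03, 0x03]

  t0: 03 cb f2 f2 c9 03 f2 03
  t1: c9 c9 f2 03 bf f2 cb 03
  t2: c9 bf 03 f2 f2 cb 03 03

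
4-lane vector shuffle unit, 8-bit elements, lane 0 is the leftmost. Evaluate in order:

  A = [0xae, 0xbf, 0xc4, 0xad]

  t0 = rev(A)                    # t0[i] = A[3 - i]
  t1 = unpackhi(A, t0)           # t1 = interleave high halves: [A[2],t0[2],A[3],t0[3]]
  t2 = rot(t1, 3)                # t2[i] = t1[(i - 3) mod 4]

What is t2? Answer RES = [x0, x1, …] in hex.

  t0: ad c4 bf ae
  t1: c4 bf ad ae
  t2: bf ad ae c4

RES = [0xbf, 0xad, 0xae, 0xc4]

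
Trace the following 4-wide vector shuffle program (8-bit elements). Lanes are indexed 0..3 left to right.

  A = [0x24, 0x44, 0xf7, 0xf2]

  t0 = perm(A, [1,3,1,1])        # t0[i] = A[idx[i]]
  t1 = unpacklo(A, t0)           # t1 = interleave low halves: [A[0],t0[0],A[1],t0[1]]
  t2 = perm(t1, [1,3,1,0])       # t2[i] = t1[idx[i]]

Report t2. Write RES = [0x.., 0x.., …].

RES = [ 0x44  0xf2  0x44  0x24 ]

→ t0 |44|f2|44|44|
→ t1 |24|44|44|f2|
→ t2 |44|f2|44|24|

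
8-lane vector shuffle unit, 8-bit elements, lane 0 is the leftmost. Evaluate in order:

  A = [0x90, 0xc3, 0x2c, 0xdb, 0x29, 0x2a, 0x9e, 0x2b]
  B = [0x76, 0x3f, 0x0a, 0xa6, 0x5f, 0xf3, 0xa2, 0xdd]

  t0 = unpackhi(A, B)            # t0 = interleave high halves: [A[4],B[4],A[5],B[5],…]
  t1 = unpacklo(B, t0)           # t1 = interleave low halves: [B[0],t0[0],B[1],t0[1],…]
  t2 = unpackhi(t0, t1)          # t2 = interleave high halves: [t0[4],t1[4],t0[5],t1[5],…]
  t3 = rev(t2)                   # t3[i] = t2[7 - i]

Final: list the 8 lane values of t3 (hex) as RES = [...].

RES = [ 0xf3  0xdd  0xa6  0x2b  0x2a  0xa2  0x0a  0x9e ]

  t0: 29 5f 2a f3 9e a2 2b dd
  t1: 76 29 3f 5f 0a 2a a6 f3
  t2: 9e 0a a2 2a 2b a6 dd f3
  t3: f3 dd a6 2b 2a a2 0a 9e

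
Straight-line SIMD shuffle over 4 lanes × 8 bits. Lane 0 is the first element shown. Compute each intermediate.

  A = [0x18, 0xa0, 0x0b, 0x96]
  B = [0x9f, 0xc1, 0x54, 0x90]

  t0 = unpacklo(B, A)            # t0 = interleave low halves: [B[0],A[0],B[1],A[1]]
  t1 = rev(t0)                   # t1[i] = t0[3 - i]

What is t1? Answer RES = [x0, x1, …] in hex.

RES = [ 0xa0  0xc1  0x18  0x9f ]

→ t0 |9f|18|c1|a0|
→ t1 |a0|c1|18|9f|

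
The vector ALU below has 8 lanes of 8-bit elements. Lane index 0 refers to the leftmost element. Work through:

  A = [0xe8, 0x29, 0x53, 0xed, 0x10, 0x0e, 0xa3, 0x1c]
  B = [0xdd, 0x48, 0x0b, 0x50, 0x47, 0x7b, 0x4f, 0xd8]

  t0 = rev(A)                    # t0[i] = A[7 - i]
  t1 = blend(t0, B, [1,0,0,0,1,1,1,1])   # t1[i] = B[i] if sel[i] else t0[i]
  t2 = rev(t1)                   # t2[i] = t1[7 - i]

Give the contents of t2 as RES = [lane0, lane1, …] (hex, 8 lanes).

t0 = [0x1c, 0xa3, 0x0e, 0x10, 0xed, 0x53, 0x29, 0xe8]
t1 = [0xdd, 0xa3, 0x0e, 0x10, 0x47, 0x7b, 0x4f, 0xd8]
t2 = [0xd8, 0x4f, 0x7b, 0x47, 0x10, 0x0e, 0xa3, 0xdd]

RES = [0xd8, 0x4f, 0x7b, 0x47, 0x10, 0x0e, 0xa3, 0xdd]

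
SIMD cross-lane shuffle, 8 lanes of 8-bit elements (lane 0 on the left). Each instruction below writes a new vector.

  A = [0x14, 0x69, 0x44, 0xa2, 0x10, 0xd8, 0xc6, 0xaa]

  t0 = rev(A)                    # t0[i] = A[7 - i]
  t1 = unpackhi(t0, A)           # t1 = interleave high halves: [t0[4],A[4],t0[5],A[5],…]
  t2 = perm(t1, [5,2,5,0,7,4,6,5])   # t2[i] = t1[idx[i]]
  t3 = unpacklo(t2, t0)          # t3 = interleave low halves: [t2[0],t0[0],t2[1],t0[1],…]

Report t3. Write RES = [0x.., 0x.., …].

→ t0 |aa|c6|d8|10|a2|44|69|14|
→ t1 |a2|10|44|d8|69|c6|14|aa|
→ t2 |c6|44|c6|a2|aa|69|14|c6|
→ t3 |c6|aa|44|c6|c6|d8|a2|10|

RES = [ 0xc6  0xaa  0x44  0xc6  0xc6  0xd8  0xa2  0x10 ]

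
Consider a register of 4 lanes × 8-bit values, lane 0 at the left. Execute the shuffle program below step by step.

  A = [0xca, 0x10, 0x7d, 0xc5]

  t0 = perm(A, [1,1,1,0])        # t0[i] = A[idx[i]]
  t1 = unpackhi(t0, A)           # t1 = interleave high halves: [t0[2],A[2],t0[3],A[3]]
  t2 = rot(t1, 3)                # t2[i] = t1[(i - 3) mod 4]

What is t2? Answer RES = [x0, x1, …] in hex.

→ t0 |10|10|10|ca|
→ t1 |10|7d|ca|c5|
→ t2 |7d|ca|c5|10|

RES = [0x7d, 0xca, 0xc5, 0x10]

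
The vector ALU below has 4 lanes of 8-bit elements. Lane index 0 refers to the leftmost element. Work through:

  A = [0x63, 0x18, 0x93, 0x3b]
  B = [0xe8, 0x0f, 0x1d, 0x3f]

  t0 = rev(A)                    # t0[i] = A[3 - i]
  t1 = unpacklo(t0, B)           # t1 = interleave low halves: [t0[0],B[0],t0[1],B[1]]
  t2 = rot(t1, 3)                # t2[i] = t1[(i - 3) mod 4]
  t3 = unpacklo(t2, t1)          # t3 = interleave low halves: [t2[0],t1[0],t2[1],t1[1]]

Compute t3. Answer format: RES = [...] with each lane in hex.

RES = [0xe8, 0x3b, 0x93, 0xe8]

t0 = [0x3b, 0x93, 0x18, 0x63]
t1 = [0x3b, 0xe8, 0x93, 0x0f]
t2 = [0xe8, 0x93, 0x0f, 0x3b]
t3 = [0xe8, 0x3b, 0x93, 0xe8]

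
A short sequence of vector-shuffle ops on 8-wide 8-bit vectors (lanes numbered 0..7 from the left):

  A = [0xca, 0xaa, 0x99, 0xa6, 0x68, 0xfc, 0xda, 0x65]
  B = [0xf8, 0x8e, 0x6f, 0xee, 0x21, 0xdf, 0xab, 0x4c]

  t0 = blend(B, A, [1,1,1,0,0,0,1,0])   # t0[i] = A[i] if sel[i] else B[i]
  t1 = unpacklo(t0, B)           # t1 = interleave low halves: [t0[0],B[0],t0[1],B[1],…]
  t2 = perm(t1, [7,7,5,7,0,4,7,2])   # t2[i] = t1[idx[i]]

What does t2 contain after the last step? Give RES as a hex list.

RES = [ 0xee  0xee  0x6f  0xee  0xca  0x99  0xee  0xaa ]

t0 = [0xca, 0xaa, 0x99, 0xee, 0x21, 0xdf, 0xda, 0x4c]
t1 = [0xca, 0xf8, 0xaa, 0x8e, 0x99, 0x6f, 0xee, 0xee]
t2 = [0xee, 0xee, 0x6f, 0xee, 0xca, 0x99, 0xee, 0xaa]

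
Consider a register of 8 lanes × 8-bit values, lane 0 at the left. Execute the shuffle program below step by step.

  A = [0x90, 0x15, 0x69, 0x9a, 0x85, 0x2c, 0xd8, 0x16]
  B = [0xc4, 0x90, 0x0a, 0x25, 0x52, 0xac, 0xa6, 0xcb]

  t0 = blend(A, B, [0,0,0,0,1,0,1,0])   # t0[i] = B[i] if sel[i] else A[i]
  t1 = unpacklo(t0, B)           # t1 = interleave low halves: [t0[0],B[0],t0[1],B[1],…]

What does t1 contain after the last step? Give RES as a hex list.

RES = [ 0x90  0xc4  0x15  0x90  0x69  0x0a  0x9a  0x25 ]

→ t0 |90|15|69|9a|52|2c|a6|16|
→ t1 |90|c4|15|90|69|0a|9a|25|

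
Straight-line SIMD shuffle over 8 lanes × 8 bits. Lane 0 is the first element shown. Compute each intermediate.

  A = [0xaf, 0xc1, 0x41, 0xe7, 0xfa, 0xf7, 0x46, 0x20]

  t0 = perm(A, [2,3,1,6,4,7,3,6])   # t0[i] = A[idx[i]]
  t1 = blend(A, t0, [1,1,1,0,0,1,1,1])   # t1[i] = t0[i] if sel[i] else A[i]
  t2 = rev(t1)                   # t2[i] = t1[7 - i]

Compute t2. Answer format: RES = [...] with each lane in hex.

→ t0 |41|e7|c1|46|fa|20|e7|46|
→ t1 |41|e7|c1|e7|fa|20|e7|46|
→ t2 |46|e7|20|fa|e7|c1|e7|41|

RES = [0x46, 0xe7, 0x20, 0xfa, 0xe7, 0xc1, 0xe7, 0x41]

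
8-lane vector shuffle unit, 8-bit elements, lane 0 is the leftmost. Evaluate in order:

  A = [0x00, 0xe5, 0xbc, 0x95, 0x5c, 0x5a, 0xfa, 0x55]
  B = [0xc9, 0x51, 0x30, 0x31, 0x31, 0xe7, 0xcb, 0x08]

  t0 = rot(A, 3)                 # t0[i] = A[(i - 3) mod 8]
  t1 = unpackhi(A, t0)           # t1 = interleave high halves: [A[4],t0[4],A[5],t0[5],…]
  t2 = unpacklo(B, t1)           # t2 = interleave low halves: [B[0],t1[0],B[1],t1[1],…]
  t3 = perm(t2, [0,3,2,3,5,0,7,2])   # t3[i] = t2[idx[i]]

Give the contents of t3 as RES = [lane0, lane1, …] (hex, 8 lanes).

RES = [0xc9, 0xe5, 0x51, 0xe5, 0x5a, 0xc9, 0xbc, 0x51]

  t0: 5a fa 55 00 e5 bc 95 5c
  t1: 5c e5 5a bc fa 95 55 5c
  t2: c9 5c 51 e5 30 5a 31 bc
  t3: c9 e5 51 e5 5a c9 bc 51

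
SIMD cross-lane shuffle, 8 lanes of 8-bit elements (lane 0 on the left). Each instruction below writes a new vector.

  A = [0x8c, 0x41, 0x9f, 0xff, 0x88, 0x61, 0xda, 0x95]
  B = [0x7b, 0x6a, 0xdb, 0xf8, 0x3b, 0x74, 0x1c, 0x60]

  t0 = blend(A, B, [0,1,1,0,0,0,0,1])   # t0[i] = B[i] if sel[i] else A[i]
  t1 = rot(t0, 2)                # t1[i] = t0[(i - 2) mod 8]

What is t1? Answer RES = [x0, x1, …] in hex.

RES = [ 0xda  0x60  0x8c  0x6a  0xdb  0xff  0x88  0x61 ]

  t0: 8c 6a db ff 88 61 da 60
  t1: da 60 8c 6a db ff 88 61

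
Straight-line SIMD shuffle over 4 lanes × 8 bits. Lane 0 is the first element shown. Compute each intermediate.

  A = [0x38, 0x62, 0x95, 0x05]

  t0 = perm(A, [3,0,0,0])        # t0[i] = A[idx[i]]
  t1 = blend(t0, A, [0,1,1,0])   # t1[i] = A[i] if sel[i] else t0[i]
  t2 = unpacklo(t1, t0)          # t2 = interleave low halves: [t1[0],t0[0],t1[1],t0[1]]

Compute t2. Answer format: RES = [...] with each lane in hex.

RES = [0x05, 0x05, 0x62, 0x38]

→ t0 |05|38|38|38|
→ t1 |05|62|95|38|
→ t2 |05|05|62|38|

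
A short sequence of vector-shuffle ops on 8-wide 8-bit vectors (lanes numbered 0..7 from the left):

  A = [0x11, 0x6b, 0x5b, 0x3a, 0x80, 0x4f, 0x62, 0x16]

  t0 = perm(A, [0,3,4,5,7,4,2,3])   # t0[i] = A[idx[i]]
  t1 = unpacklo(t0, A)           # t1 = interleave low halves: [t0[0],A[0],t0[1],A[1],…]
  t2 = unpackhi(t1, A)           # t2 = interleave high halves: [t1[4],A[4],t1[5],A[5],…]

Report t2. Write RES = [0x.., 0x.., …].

RES = [0x80, 0x80, 0x5b, 0x4f, 0x4f, 0x62, 0x3a, 0x16]

→ t0 |11|3a|80|4f|16|80|5b|3a|
→ t1 |11|11|3a|6b|80|5b|4f|3a|
→ t2 |80|80|5b|4f|4f|62|3a|16|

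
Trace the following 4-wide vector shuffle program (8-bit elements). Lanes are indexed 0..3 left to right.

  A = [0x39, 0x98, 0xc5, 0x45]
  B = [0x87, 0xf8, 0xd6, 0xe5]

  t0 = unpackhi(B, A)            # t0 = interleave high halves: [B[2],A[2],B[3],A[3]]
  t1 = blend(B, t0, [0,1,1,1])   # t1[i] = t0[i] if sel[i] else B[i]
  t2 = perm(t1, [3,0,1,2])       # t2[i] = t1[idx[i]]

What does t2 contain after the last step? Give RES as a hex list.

→ t0 |d6|c5|e5|45|
→ t1 |87|c5|e5|45|
→ t2 |45|87|c5|e5|

RES = [ 0x45  0x87  0xc5  0xe5 ]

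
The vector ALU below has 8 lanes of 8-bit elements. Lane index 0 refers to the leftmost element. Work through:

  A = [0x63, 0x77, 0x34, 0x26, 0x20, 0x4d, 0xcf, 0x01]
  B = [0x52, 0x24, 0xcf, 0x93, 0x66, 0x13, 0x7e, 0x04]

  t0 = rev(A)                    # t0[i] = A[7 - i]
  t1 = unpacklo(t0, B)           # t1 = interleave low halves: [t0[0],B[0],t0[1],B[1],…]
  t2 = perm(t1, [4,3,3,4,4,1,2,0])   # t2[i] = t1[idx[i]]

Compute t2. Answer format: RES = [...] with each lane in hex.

RES = [0x4d, 0x24, 0x24, 0x4d, 0x4d, 0x52, 0xcf, 0x01]

→ t0 |01|cf|4d|20|26|34|77|63|
→ t1 |01|52|cf|24|4d|cf|20|93|
→ t2 |4d|24|24|4d|4d|52|cf|01|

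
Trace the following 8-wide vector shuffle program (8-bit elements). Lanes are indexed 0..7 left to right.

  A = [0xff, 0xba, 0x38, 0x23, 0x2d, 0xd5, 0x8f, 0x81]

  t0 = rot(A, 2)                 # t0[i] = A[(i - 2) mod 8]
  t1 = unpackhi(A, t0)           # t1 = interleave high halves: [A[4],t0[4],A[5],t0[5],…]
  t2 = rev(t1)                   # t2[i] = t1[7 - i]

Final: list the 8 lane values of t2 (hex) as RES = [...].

RES = [ 0xd5  0x81  0x2d  0x8f  0x23  0xd5  0x38  0x2d ]

→ t0 |8f|81|ff|ba|38|23|2d|d5|
→ t1 |2d|38|d5|23|8f|2d|81|d5|
→ t2 |d5|81|2d|8f|23|d5|38|2d|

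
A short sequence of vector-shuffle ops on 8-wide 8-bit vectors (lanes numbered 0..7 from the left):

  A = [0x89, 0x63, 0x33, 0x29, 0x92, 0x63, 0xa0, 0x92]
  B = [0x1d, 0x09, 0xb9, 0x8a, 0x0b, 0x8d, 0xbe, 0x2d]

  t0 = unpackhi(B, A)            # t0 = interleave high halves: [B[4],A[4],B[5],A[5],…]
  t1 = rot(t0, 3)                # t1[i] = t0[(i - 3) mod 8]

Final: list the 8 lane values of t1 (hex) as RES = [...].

→ t0 |0b|92|8d|63|be|a0|2d|92|
→ t1 |a0|2d|92|0b|92|8d|63|be|

RES = [0xa0, 0x2d, 0x92, 0x0b, 0x92, 0x8d, 0x63, 0xbe]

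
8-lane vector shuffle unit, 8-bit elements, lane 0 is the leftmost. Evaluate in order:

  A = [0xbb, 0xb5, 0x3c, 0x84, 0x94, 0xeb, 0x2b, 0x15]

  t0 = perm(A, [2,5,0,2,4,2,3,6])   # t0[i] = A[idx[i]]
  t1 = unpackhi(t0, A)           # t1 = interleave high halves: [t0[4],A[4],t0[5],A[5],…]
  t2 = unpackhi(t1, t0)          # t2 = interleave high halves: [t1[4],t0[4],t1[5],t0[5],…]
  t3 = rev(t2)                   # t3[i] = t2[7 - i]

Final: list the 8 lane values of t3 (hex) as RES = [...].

RES = [ 0x2b  0x15  0x84  0x2b  0x3c  0x2b  0x94  0x84 ]

t0 = [0x3c, 0xeb, 0xbb, 0x3c, 0x94, 0x3c, 0x84, 0x2b]
t1 = [0x94, 0x94, 0x3c, 0xeb, 0x84, 0x2b, 0x2b, 0x15]
t2 = [0x84, 0x94, 0x2b, 0x3c, 0x2b, 0x84, 0x15, 0x2b]
t3 = [0x2b, 0x15, 0x84, 0x2b, 0x3c, 0x2b, 0x94, 0x84]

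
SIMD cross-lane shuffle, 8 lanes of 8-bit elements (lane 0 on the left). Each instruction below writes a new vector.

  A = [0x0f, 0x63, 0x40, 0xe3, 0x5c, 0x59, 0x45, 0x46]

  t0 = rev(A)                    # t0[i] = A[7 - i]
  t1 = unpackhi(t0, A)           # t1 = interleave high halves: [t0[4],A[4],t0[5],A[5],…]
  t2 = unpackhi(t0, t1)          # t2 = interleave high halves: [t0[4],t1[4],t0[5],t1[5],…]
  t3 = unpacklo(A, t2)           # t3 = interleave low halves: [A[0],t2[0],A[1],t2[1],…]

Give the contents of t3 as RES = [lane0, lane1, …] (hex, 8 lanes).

RES = [ 0x0f  0xe3  0x63  0x63  0x40  0x40  0xe3  0x45 ]

t0 = [0x46, 0x45, 0x59, 0x5c, 0xe3, 0x40, 0x63, 0x0f]
t1 = [0xe3, 0x5c, 0x40, 0x59, 0x63, 0x45, 0x0f, 0x46]
t2 = [0xe3, 0x63, 0x40, 0x45, 0x63, 0x0f, 0x0f, 0x46]
t3 = [0x0f, 0xe3, 0x63, 0x63, 0x40, 0x40, 0xe3, 0x45]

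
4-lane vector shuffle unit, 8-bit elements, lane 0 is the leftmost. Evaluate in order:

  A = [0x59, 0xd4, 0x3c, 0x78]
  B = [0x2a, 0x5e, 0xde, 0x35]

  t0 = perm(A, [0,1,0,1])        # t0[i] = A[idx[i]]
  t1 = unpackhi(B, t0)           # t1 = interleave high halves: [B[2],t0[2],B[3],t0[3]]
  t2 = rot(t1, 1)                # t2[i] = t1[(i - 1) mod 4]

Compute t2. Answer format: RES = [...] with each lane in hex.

t0 = [0x59, 0xd4, 0x59, 0xd4]
t1 = [0xde, 0x59, 0x35, 0xd4]
t2 = [0xd4, 0xde, 0x59, 0x35]

RES = [0xd4, 0xde, 0x59, 0x35]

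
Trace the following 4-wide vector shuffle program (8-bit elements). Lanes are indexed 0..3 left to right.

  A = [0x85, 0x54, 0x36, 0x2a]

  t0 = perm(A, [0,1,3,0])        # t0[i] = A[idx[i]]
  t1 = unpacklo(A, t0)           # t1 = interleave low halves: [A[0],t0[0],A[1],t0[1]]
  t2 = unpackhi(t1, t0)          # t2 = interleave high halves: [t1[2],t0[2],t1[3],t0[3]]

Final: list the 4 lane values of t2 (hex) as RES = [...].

→ t0 |85|54|2a|85|
→ t1 |85|85|54|54|
→ t2 |54|2a|54|85|

RES = [ 0x54  0x2a  0x54  0x85 ]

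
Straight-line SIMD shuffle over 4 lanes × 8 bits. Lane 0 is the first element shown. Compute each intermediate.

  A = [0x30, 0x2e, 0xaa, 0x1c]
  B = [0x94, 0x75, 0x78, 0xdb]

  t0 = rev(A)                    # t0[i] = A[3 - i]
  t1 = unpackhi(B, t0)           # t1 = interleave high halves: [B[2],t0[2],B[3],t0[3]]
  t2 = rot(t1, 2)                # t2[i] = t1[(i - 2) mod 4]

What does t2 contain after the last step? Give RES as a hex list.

RES = [0xdb, 0x30, 0x78, 0x2e]

→ t0 |1c|aa|2e|30|
→ t1 |78|2e|db|30|
→ t2 |db|30|78|2e|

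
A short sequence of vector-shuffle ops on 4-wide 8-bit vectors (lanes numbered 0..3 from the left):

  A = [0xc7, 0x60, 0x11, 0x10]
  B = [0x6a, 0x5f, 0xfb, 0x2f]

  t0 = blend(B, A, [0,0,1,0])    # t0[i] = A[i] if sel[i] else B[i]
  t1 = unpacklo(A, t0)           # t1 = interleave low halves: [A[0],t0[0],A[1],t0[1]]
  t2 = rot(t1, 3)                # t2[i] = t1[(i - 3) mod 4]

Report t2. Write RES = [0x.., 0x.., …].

RES = [0x6a, 0x60, 0x5f, 0xc7]

→ t0 |6a|5f|11|2f|
→ t1 |c7|6a|60|5f|
→ t2 |6a|60|5f|c7|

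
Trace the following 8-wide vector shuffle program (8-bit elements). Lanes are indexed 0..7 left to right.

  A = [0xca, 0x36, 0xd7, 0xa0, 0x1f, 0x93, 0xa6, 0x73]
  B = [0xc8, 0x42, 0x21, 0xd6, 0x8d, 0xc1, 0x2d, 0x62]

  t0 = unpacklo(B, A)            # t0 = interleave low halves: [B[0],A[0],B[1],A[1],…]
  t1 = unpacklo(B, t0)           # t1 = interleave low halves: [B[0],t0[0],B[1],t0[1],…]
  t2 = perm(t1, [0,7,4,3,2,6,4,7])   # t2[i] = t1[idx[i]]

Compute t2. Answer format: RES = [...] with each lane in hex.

RES = [0xc8, 0x36, 0x21, 0xca, 0x42, 0xd6, 0x21, 0x36]

  t0: c8 ca 42 36 21 d7 d6 a0
  t1: c8 c8 42 ca 21 42 d6 36
  t2: c8 36 21 ca 42 d6 21 36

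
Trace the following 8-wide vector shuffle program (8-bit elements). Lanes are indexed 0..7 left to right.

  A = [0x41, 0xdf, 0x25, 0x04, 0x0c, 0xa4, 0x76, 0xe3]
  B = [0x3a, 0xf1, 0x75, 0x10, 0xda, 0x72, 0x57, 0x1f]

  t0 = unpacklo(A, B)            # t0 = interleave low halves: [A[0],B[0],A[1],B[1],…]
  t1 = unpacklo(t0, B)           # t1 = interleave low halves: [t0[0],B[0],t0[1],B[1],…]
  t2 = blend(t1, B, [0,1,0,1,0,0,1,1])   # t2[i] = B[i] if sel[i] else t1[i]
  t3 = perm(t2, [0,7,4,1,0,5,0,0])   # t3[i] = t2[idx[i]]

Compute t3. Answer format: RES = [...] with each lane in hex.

RES = [0x41, 0x1f, 0xdf, 0xf1, 0x41, 0x75, 0x41, 0x41]

t0 = [0x41, 0x3a, 0xdf, 0xf1, 0x25, 0x75, 0x04, 0x10]
t1 = [0x41, 0x3a, 0x3a, 0xf1, 0xdf, 0x75, 0xf1, 0x10]
t2 = [0x41, 0xf1, 0x3a, 0x10, 0xdf, 0x75, 0x57, 0x1f]
t3 = [0x41, 0x1f, 0xdf, 0xf1, 0x41, 0x75, 0x41, 0x41]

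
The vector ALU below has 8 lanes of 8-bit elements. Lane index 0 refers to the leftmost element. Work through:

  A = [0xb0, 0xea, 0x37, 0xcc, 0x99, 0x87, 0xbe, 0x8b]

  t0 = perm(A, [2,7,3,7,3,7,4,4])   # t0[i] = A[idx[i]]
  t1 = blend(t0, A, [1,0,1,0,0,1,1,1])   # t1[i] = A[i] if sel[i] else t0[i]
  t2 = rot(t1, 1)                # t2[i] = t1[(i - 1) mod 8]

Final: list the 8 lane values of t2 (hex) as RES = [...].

RES = [0x8b, 0xb0, 0x8b, 0x37, 0x8b, 0xcc, 0x87, 0xbe]

  t0: 37 8b cc 8b cc 8b 99 99
  t1: b0 8b 37 8b cc 87 be 8b
  t2: 8b b0 8b 37 8b cc 87 be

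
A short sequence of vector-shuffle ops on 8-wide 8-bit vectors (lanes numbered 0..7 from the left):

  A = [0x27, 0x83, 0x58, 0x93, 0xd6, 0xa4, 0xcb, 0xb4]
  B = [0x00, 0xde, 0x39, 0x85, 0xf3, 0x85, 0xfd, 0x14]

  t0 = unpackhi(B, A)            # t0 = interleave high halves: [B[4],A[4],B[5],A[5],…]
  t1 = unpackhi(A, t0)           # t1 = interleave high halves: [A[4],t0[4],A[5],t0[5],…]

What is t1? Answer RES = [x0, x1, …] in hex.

t0 = [0xf3, 0xd6, 0x85, 0xa4, 0xfd, 0xcb, 0x14, 0xb4]
t1 = [0xd6, 0xfd, 0xa4, 0xcb, 0xcb, 0x14, 0xb4, 0xb4]

RES = [0xd6, 0xfd, 0xa4, 0xcb, 0xcb, 0x14, 0xb4, 0xb4]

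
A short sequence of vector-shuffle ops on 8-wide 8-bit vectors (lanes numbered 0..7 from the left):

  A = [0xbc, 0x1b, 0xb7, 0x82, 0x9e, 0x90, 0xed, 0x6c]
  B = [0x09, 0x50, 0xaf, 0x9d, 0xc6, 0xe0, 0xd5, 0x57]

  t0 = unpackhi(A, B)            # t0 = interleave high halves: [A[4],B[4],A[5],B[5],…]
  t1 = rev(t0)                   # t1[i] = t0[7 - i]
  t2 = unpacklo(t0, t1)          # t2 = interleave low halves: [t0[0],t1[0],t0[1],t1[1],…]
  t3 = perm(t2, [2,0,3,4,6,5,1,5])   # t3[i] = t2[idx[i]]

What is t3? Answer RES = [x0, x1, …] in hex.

RES = [0xc6, 0x9e, 0x6c, 0x90, 0xe0, 0xd5, 0x57, 0xd5]

  t0: 9e c6 90 e0 ed d5 6c 57
  t1: 57 6c d5 ed e0 90 c6 9e
  t2: 9e 57 c6 6c 90 d5 e0 ed
  t3: c6 9e 6c 90 e0 d5 57 d5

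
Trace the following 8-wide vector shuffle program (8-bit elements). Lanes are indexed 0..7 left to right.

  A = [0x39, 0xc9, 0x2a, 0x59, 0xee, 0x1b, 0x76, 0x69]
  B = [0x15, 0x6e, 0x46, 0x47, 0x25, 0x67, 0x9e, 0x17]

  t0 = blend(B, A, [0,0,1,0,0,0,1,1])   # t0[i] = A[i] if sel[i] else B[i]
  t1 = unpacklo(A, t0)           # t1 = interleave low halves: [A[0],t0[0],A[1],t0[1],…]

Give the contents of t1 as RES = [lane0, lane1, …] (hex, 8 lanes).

→ t0 |15|6e|2a|47|25|67|76|69|
→ t1 |39|15|c9|6e|2a|2a|59|47|

RES = [0x39, 0x15, 0xc9, 0x6e, 0x2a, 0x2a, 0x59, 0x47]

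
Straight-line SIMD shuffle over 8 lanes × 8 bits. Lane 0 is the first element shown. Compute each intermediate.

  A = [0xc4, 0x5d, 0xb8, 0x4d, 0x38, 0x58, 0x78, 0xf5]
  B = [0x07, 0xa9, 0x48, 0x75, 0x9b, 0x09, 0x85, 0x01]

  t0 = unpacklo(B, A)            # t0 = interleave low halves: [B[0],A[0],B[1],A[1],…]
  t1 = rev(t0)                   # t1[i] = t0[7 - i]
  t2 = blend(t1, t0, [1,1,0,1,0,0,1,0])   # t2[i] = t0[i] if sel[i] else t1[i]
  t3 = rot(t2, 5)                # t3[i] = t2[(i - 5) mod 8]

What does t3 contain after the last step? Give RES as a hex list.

RES = [ 0x5d  0x5d  0xa9  0x75  0x07  0x07  0xc4  0xb8 ]

  t0: 07 c4 a9 5d 48 b8 75 4d
  t1: 4d 75 b8 48 5d a9 c4 07
  t2: 07 c4 b8 5d 5d a9 75 07
  t3: 5d 5d a9 75 07 07 c4 b8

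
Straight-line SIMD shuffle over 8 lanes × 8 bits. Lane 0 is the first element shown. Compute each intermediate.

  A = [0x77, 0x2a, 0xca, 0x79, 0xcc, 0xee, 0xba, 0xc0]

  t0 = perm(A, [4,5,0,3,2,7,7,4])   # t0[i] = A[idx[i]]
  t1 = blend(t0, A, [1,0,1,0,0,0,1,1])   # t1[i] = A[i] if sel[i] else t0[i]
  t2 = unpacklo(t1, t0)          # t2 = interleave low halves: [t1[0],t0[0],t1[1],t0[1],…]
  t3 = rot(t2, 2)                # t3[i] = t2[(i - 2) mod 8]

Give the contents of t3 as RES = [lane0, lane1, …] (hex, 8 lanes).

  t0: cc ee 77 79 ca c0 c0 cc
  t1: 77 ee ca 79 ca c0 ba c0
  t2: 77 cc ee ee ca 77 79 79
  t3: 79 79 77 cc ee ee ca 77

RES = [ 0x79  0x79  0x77  0xcc  0xee  0xee  0xca  0x77 ]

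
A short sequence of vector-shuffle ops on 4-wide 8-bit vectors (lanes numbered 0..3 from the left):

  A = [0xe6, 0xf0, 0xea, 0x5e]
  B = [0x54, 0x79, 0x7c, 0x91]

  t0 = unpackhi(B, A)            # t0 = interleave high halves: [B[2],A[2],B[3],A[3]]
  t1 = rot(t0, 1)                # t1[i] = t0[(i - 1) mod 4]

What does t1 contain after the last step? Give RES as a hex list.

t0 = [0x7c, 0xea, 0x91, 0x5e]
t1 = [0x5e, 0x7c, 0xea, 0x91]

RES = [ 0x5e  0x7c  0xea  0x91 ]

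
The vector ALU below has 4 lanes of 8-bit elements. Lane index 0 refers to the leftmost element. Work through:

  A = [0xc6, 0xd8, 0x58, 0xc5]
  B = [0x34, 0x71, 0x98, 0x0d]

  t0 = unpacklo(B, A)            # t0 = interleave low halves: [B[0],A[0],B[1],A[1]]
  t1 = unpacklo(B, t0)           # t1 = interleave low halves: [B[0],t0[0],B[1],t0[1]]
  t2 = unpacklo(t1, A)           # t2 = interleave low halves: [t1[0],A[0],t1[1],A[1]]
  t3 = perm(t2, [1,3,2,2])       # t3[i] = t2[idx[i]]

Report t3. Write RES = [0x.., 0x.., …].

RES = [0xc6, 0xd8, 0x34, 0x34]

→ t0 |34|c6|71|d8|
→ t1 |34|34|71|c6|
→ t2 |34|c6|34|d8|
→ t3 |c6|d8|34|34|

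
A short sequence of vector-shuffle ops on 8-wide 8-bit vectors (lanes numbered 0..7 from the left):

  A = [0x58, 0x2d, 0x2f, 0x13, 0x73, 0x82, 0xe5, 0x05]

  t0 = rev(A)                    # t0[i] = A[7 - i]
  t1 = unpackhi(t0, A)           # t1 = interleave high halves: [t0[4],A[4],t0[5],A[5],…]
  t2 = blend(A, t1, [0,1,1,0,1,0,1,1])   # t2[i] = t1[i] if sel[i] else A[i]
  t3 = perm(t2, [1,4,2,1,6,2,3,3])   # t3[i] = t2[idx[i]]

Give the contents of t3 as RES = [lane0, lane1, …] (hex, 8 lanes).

RES = [0x73, 0x2d, 0x2f, 0x73, 0x58, 0x2f, 0x13, 0x13]

→ t0 |05|e5|82|73|13|2f|2d|58|
→ t1 |13|73|2f|82|2d|e5|58|05|
→ t2 |58|73|2f|13|2d|82|58|05|
→ t3 |73|2d|2f|73|58|2f|13|13|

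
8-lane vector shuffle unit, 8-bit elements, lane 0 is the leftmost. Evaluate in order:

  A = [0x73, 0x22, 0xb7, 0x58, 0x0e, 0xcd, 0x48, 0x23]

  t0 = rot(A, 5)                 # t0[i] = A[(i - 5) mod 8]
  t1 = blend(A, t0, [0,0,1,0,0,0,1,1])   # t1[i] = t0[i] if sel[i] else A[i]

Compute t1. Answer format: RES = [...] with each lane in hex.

RES = [ 0x73  0x22  0xcd  0x58  0x0e  0xcd  0x22  0xb7 ]

→ t0 |58|0e|cd|48|23|73|22|b7|
→ t1 |73|22|cd|58|0e|cd|22|b7|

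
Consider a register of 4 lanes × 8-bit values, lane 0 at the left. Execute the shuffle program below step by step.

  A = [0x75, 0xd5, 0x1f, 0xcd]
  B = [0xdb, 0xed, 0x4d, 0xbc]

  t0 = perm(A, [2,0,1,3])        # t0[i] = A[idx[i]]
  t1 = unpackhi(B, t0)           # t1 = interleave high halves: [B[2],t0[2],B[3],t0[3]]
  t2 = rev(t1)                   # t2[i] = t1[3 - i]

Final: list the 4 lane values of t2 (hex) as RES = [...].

RES = [ 0xcd  0xbc  0xd5  0x4d ]

  t0: 1f 75 d5 cd
  t1: 4d d5 bc cd
  t2: cd bc d5 4d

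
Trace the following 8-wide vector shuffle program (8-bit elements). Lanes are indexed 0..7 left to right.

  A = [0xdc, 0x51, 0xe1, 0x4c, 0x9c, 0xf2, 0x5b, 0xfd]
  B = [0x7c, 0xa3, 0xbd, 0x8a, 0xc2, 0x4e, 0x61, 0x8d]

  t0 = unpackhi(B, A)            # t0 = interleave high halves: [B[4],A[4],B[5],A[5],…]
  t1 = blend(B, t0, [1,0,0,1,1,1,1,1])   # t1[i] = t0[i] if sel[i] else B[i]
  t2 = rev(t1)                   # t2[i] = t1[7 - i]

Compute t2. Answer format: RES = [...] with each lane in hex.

RES = [ 0xfd  0x8d  0x5b  0x61  0xf2  0xbd  0xa3  0xc2 ]

t0 = [0xc2, 0x9c, 0x4e, 0xf2, 0x61, 0x5b, 0x8d, 0xfd]
t1 = [0xc2, 0xa3, 0xbd, 0xf2, 0x61, 0x5b, 0x8d, 0xfd]
t2 = [0xfd, 0x8d, 0x5b, 0x61, 0xf2, 0xbd, 0xa3, 0xc2]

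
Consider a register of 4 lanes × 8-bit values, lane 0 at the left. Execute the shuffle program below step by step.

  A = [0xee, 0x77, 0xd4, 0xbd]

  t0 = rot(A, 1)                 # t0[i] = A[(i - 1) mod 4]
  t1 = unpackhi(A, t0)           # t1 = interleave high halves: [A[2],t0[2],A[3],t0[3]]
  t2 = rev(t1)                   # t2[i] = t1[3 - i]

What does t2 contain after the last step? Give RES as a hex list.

RES = [0xd4, 0xbd, 0x77, 0xd4]

t0 = [0xbd, 0xee, 0x77, 0xd4]
t1 = [0xd4, 0x77, 0xbd, 0xd4]
t2 = [0xd4, 0xbd, 0x77, 0xd4]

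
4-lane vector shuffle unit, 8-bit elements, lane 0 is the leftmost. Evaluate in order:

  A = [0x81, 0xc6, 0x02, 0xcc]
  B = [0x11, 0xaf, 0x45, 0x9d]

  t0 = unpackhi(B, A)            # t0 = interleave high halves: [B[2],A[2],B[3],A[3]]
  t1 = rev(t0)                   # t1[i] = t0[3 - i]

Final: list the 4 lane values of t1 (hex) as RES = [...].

→ t0 |45|02|9d|cc|
→ t1 |cc|9d|02|45|

RES = [0xcc, 0x9d, 0x02, 0x45]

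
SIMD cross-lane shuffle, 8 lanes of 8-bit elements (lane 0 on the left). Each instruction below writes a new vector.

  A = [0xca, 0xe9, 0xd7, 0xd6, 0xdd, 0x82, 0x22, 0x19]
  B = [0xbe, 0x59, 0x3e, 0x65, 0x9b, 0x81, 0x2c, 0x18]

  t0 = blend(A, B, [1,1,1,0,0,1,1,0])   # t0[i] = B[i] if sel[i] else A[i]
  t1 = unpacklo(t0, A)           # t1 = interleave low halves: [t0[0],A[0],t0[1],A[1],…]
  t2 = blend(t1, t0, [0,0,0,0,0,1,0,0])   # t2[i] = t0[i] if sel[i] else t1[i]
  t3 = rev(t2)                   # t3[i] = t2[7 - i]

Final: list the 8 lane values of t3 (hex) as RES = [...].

RES = [ 0xd6  0xd6  0x81  0x3e  0xe9  0x59  0xca  0xbe ]

t0 = [0xbe, 0x59, 0x3e, 0xd6, 0xdd, 0x81, 0x2c, 0x19]
t1 = [0xbe, 0xca, 0x59, 0xe9, 0x3e, 0xd7, 0xd6, 0xd6]
t2 = [0xbe, 0xca, 0x59, 0xe9, 0x3e, 0x81, 0xd6, 0xd6]
t3 = [0xd6, 0xd6, 0x81, 0x3e, 0xe9, 0x59, 0xca, 0xbe]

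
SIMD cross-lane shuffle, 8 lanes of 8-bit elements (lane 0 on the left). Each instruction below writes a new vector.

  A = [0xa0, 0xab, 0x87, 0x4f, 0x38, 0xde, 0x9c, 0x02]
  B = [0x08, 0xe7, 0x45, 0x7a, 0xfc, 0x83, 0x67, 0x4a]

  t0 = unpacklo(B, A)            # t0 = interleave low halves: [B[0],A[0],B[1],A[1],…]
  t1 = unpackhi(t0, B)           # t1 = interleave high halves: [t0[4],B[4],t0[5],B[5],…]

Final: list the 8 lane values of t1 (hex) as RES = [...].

RES = [ 0x45  0xfc  0x87  0x83  0x7a  0x67  0x4f  0x4a ]

t0 = [0x08, 0xa0, 0xe7, 0xab, 0x45, 0x87, 0x7a, 0x4f]
t1 = [0x45, 0xfc, 0x87, 0x83, 0x7a, 0x67, 0x4f, 0x4a]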